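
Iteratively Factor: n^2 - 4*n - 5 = (n - 5)*(n + 1)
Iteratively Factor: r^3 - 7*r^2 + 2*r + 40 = (r + 2)*(r^2 - 9*r + 20) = (r - 4)*(r + 2)*(r - 5)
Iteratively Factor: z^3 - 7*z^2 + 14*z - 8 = (z - 4)*(z^2 - 3*z + 2) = (z - 4)*(z - 2)*(z - 1)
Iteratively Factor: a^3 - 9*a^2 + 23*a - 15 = (a - 3)*(a^2 - 6*a + 5) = (a - 5)*(a - 3)*(a - 1)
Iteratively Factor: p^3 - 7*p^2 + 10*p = (p - 2)*(p^2 - 5*p) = p*(p - 2)*(p - 5)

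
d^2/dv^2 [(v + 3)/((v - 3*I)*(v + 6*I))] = 2*(v^3 + 9*v^2 + 27*v*(-2 + I) - 81 - 54*I)/(v^6 + 9*I*v^5 + 27*v^4 + 297*I*v^3 + 486*v^2 + 2916*I*v + 5832)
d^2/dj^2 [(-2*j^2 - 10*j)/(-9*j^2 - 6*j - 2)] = 4*(351*j^3 - 54*j^2 - 270*j - 56)/(729*j^6 + 1458*j^5 + 1458*j^4 + 864*j^3 + 324*j^2 + 72*j + 8)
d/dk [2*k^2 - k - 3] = 4*k - 1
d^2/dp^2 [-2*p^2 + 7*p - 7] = -4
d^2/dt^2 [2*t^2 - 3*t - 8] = 4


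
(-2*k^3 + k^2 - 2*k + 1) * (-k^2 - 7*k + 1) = 2*k^5 + 13*k^4 - 7*k^3 + 14*k^2 - 9*k + 1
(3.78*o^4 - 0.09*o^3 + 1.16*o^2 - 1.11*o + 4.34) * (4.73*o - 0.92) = 17.8794*o^5 - 3.9033*o^4 + 5.5696*o^3 - 6.3175*o^2 + 21.5494*o - 3.9928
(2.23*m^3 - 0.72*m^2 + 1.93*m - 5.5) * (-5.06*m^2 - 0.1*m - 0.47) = -11.2838*m^5 + 3.4202*m^4 - 10.7419*m^3 + 27.9754*m^2 - 0.3571*m + 2.585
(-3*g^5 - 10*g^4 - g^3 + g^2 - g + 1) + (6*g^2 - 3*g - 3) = -3*g^5 - 10*g^4 - g^3 + 7*g^2 - 4*g - 2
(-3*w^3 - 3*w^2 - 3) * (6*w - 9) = -18*w^4 + 9*w^3 + 27*w^2 - 18*w + 27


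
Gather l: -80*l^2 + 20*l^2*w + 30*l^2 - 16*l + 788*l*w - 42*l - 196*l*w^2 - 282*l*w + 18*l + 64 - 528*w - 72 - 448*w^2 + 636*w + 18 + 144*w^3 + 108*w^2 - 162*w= l^2*(20*w - 50) + l*(-196*w^2 + 506*w - 40) + 144*w^3 - 340*w^2 - 54*w + 10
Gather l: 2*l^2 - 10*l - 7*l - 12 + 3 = 2*l^2 - 17*l - 9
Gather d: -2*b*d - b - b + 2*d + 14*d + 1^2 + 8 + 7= -2*b + d*(16 - 2*b) + 16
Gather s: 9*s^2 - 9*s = 9*s^2 - 9*s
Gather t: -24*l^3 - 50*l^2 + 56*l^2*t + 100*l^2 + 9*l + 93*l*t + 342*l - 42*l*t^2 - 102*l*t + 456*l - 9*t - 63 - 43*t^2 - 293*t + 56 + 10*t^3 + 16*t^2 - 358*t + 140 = -24*l^3 + 50*l^2 + 807*l + 10*t^3 + t^2*(-42*l - 27) + t*(56*l^2 - 9*l - 660) + 133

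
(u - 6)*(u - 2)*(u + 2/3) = u^3 - 22*u^2/3 + 20*u/3 + 8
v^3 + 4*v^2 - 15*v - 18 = (v - 3)*(v + 1)*(v + 6)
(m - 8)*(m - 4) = m^2 - 12*m + 32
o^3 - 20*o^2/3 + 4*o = o*(o - 6)*(o - 2/3)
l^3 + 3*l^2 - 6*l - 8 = (l - 2)*(l + 1)*(l + 4)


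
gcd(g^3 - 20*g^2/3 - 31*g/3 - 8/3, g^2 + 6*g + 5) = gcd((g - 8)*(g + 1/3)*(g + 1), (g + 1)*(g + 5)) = g + 1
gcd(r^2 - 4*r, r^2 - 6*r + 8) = r - 4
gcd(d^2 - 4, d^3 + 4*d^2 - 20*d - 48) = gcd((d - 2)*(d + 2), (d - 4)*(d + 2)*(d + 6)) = d + 2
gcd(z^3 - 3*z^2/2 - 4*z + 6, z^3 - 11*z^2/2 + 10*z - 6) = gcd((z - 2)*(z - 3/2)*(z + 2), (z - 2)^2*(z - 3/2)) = z^2 - 7*z/2 + 3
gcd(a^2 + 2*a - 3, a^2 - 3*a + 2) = a - 1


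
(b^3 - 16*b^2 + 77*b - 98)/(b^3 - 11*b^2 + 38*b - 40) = (b^2 - 14*b + 49)/(b^2 - 9*b + 20)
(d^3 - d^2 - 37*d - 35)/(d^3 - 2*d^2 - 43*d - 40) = (d - 7)/(d - 8)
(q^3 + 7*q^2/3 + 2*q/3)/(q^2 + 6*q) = (3*q^2 + 7*q + 2)/(3*(q + 6))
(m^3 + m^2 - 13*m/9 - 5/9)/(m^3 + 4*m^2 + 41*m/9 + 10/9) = (m - 1)/(m + 2)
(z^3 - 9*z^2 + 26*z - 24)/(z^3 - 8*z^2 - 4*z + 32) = (z^2 - 7*z + 12)/(z^2 - 6*z - 16)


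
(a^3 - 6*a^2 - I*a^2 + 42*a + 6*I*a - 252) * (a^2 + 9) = a^5 - 6*a^4 - I*a^4 + 51*a^3 + 6*I*a^3 - 306*a^2 - 9*I*a^2 + 378*a + 54*I*a - 2268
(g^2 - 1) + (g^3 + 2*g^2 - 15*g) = g^3 + 3*g^2 - 15*g - 1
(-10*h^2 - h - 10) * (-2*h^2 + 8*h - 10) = 20*h^4 - 78*h^3 + 112*h^2 - 70*h + 100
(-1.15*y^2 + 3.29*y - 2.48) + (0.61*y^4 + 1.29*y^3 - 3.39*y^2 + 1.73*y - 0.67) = 0.61*y^4 + 1.29*y^3 - 4.54*y^2 + 5.02*y - 3.15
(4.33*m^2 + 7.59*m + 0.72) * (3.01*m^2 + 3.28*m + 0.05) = 13.0333*m^4 + 37.0483*m^3 + 27.2789*m^2 + 2.7411*m + 0.036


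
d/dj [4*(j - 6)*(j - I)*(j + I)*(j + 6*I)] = 16*j^3 + j^2*(-72 + 72*I) + j*(8 - 288*I) - 24 + 24*I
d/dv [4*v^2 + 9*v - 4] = 8*v + 9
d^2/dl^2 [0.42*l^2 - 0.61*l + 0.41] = 0.840000000000000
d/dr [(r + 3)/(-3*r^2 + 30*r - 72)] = (-r^2 + 10*r + 2*(r - 5)*(r + 3) - 24)/(3*(r^2 - 10*r + 24)^2)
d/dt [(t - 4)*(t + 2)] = 2*t - 2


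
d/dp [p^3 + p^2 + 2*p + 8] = 3*p^2 + 2*p + 2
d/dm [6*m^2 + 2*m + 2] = 12*m + 2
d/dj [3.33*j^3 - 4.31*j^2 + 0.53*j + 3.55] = 9.99*j^2 - 8.62*j + 0.53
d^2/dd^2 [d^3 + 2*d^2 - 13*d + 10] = 6*d + 4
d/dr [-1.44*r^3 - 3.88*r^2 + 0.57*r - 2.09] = -4.32*r^2 - 7.76*r + 0.57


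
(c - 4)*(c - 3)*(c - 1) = c^3 - 8*c^2 + 19*c - 12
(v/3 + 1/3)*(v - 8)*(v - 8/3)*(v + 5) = v^4/3 - 14*v^3/9 - 113*v^2/9 + 224*v/9 + 320/9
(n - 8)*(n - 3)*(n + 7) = n^3 - 4*n^2 - 53*n + 168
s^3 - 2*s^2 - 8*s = s*(s - 4)*(s + 2)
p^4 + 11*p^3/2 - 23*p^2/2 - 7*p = p*(p - 2)*(p + 1/2)*(p + 7)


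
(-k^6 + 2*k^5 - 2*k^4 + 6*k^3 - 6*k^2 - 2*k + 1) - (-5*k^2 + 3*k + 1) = -k^6 + 2*k^5 - 2*k^4 + 6*k^3 - k^2 - 5*k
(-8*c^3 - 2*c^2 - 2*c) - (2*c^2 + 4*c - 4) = -8*c^3 - 4*c^2 - 6*c + 4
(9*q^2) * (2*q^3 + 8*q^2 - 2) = 18*q^5 + 72*q^4 - 18*q^2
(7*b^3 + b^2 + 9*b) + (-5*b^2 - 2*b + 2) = 7*b^3 - 4*b^2 + 7*b + 2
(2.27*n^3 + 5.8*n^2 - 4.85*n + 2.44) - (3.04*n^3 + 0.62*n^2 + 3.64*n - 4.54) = -0.77*n^3 + 5.18*n^2 - 8.49*n + 6.98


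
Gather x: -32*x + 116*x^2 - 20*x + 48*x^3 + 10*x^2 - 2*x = 48*x^3 + 126*x^2 - 54*x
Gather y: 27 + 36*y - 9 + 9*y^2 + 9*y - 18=9*y^2 + 45*y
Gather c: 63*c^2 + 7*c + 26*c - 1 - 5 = 63*c^2 + 33*c - 6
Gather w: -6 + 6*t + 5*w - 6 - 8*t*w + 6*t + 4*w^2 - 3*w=12*t + 4*w^2 + w*(2 - 8*t) - 12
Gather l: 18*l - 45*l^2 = -45*l^2 + 18*l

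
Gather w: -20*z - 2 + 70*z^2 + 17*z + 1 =70*z^2 - 3*z - 1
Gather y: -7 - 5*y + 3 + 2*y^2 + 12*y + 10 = 2*y^2 + 7*y + 6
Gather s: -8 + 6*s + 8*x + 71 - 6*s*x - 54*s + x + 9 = s*(-6*x - 48) + 9*x + 72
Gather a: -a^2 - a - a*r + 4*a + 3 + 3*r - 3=-a^2 + a*(3 - r) + 3*r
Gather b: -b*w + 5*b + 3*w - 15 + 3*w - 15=b*(5 - w) + 6*w - 30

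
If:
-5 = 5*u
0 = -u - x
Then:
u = -1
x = 1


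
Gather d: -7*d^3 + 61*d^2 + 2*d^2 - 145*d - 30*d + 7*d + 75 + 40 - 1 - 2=-7*d^3 + 63*d^2 - 168*d + 112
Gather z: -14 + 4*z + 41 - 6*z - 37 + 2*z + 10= 0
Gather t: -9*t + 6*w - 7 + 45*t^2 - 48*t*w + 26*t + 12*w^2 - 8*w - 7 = 45*t^2 + t*(17 - 48*w) + 12*w^2 - 2*w - 14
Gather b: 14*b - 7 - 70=14*b - 77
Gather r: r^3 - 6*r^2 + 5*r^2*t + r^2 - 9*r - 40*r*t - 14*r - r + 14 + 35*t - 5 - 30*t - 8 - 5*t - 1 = r^3 + r^2*(5*t - 5) + r*(-40*t - 24)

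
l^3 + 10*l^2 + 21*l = l*(l + 3)*(l + 7)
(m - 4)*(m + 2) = m^2 - 2*m - 8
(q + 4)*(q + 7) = q^2 + 11*q + 28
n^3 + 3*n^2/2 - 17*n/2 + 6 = (n - 3/2)*(n - 1)*(n + 4)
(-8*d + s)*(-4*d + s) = 32*d^2 - 12*d*s + s^2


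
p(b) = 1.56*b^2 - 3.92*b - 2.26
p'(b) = 3.12*b - 3.92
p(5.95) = 29.64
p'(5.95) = 14.64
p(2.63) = -1.78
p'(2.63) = 4.29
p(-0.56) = 0.42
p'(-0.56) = -5.67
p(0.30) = -3.30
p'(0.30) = -2.98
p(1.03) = -4.64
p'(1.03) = -0.71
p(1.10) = -4.68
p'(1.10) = -0.49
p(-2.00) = 11.82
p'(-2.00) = -10.16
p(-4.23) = 42.23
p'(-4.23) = -17.12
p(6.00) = 30.38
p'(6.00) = 14.80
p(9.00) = 88.82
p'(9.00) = 24.16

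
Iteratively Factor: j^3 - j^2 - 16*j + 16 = (j - 4)*(j^2 + 3*j - 4) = (j - 4)*(j - 1)*(j + 4)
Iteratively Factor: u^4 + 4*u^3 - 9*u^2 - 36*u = (u)*(u^3 + 4*u^2 - 9*u - 36) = u*(u + 3)*(u^2 + u - 12) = u*(u - 3)*(u + 3)*(u + 4)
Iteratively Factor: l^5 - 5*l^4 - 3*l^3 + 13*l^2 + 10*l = (l + 1)*(l^4 - 6*l^3 + 3*l^2 + 10*l) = (l - 2)*(l + 1)*(l^3 - 4*l^2 - 5*l) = (l - 2)*(l + 1)^2*(l^2 - 5*l) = (l - 5)*(l - 2)*(l + 1)^2*(l)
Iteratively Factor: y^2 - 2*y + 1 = (y - 1)*(y - 1)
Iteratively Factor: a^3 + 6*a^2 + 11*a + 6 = (a + 1)*(a^2 + 5*a + 6) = (a + 1)*(a + 3)*(a + 2)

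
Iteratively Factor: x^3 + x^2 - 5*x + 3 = (x - 1)*(x^2 + 2*x - 3) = (x - 1)^2*(x + 3)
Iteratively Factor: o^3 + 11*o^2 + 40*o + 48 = (o + 4)*(o^2 + 7*o + 12) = (o + 4)^2*(o + 3)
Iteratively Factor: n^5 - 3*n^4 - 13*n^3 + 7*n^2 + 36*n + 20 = (n + 1)*(n^4 - 4*n^3 - 9*n^2 + 16*n + 20) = (n - 2)*(n + 1)*(n^3 - 2*n^2 - 13*n - 10) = (n - 5)*(n - 2)*(n + 1)*(n^2 + 3*n + 2) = (n - 5)*(n - 2)*(n + 1)^2*(n + 2)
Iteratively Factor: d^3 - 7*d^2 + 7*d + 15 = (d - 3)*(d^2 - 4*d - 5) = (d - 5)*(d - 3)*(d + 1)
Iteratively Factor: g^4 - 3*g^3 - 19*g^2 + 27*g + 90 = (g + 2)*(g^3 - 5*g^2 - 9*g + 45) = (g - 5)*(g + 2)*(g^2 - 9) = (g - 5)*(g + 2)*(g + 3)*(g - 3)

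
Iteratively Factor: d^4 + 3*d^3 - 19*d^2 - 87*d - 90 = (d - 5)*(d^3 + 8*d^2 + 21*d + 18) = (d - 5)*(d + 3)*(d^2 + 5*d + 6) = (d - 5)*(d + 3)^2*(d + 2)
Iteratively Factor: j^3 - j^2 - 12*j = (j)*(j^2 - j - 12) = j*(j + 3)*(j - 4)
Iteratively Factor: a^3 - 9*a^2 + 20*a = (a - 4)*(a^2 - 5*a) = (a - 5)*(a - 4)*(a)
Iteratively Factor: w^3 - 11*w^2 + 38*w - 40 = (w - 2)*(w^2 - 9*w + 20) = (w - 5)*(w - 2)*(w - 4)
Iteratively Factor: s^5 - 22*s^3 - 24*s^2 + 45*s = (s)*(s^4 - 22*s^2 - 24*s + 45) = s*(s + 3)*(s^3 - 3*s^2 - 13*s + 15) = s*(s + 3)^2*(s^2 - 6*s + 5) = s*(s - 1)*(s + 3)^2*(s - 5)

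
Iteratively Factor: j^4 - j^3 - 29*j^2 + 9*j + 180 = (j + 3)*(j^3 - 4*j^2 - 17*j + 60) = (j - 5)*(j + 3)*(j^2 + j - 12) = (j - 5)*(j - 3)*(j + 3)*(j + 4)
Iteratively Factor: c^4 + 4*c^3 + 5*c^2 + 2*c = (c + 1)*(c^3 + 3*c^2 + 2*c) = (c + 1)^2*(c^2 + 2*c) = (c + 1)^2*(c + 2)*(c)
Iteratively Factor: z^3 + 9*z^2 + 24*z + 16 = (z + 4)*(z^2 + 5*z + 4) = (z + 1)*(z + 4)*(z + 4)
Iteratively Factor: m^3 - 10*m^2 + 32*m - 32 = (m - 4)*(m^2 - 6*m + 8) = (m - 4)*(m - 2)*(m - 4)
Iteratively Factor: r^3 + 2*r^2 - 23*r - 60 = (r + 4)*(r^2 - 2*r - 15) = (r + 3)*(r + 4)*(r - 5)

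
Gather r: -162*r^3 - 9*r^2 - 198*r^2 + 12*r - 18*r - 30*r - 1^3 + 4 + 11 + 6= -162*r^3 - 207*r^2 - 36*r + 20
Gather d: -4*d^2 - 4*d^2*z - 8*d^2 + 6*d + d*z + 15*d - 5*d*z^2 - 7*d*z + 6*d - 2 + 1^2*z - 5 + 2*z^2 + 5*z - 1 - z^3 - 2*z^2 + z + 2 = d^2*(-4*z - 12) + d*(-5*z^2 - 6*z + 27) - z^3 + 7*z - 6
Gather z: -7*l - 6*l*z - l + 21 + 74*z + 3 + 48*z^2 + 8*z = -8*l + 48*z^2 + z*(82 - 6*l) + 24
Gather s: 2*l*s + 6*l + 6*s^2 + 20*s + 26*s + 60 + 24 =6*l + 6*s^2 + s*(2*l + 46) + 84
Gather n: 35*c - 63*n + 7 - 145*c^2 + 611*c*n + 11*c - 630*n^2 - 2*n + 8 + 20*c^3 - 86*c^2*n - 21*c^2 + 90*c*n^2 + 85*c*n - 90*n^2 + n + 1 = 20*c^3 - 166*c^2 + 46*c + n^2*(90*c - 720) + n*(-86*c^2 + 696*c - 64) + 16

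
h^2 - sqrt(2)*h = h*(h - sqrt(2))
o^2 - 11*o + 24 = (o - 8)*(o - 3)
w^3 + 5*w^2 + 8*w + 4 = (w + 1)*(w + 2)^2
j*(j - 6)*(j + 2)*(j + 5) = j^4 + j^3 - 32*j^2 - 60*j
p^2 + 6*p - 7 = (p - 1)*(p + 7)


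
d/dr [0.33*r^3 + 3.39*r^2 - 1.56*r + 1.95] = 0.99*r^2 + 6.78*r - 1.56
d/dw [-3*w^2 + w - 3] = 1 - 6*w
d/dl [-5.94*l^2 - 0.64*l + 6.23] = -11.88*l - 0.64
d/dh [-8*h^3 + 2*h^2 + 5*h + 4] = -24*h^2 + 4*h + 5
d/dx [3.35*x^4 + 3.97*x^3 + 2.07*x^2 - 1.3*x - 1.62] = 13.4*x^3 + 11.91*x^2 + 4.14*x - 1.3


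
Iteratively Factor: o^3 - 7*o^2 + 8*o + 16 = (o - 4)*(o^2 - 3*o - 4) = (o - 4)*(o + 1)*(o - 4)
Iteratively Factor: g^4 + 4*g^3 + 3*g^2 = (g)*(g^3 + 4*g^2 + 3*g) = g*(g + 1)*(g^2 + 3*g) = g*(g + 1)*(g + 3)*(g)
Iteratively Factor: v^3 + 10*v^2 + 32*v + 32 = (v + 4)*(v^2 + 6*v + 8) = (v + 4)^2*(v + 2)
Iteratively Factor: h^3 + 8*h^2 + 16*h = (h + 4)*(h^2 + 4*h) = (h + 4)^2*(h)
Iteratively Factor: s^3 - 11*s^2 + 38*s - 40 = (s - 5)*(s^2 - 6*s + 8) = (s - 5)*(s - 4)*(s - 2)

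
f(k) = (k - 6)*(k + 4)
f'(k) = 2*k - 2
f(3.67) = -17.87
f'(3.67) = 5.34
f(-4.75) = 8.06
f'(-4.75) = -11.50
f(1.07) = -25.00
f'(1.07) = 0.14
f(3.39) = -19.29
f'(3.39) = 4.78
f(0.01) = -24.02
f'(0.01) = -1.98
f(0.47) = -24.72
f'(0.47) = -1.06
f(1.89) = -24.21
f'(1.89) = 1.78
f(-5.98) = 23.72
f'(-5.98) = -13.96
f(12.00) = 96.00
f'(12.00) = 22.00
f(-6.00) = 24.00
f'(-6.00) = -14.00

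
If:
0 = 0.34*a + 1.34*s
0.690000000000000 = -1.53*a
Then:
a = -0.45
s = 0.11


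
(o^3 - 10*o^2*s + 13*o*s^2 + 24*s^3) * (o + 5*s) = o^4 - 5*o^3*s - 37*o^2*s^2 + 89*o*s^3 + 120*s^4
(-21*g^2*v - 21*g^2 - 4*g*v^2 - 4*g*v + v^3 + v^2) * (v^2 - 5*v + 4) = -21*g^2*v^3 + 84*g^2*v^2 + 21*g^2*v - 84*g^2 - 4*g*v^4 + 16*g*v^3 + 4*g*v^2 - 16*g*v + v^5 - 4*v^4 - v^3 + 4*v^2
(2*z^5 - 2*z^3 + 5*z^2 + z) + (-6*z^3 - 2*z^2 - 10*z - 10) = 2*z^5 - 8*z^3 + 3*z^2 - 9*z - 10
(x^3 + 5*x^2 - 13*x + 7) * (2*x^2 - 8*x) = 2*x^5 + 2*x^4 - 66*x^3 + 118*x^2 - 56*x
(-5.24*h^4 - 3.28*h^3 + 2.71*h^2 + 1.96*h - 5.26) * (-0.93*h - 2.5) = 4.8732*h^5 + 16.1504*h^4 + 5.6797*h^3 - 8.5978*h^2 - 0.00820000000000043*h + 13.15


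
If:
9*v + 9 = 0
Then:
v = -1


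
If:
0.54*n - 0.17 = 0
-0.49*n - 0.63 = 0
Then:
No Solution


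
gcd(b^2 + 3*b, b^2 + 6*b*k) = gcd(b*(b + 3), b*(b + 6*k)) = b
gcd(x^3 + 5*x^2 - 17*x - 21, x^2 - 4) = 1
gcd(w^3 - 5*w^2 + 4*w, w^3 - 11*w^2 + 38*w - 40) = w - 4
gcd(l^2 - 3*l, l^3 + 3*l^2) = l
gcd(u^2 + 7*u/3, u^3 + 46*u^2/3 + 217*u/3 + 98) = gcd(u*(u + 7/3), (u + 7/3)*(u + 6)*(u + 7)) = u + 7/3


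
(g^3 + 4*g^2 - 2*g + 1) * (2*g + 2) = 2*g^4 + 10*g^3 + 4*g^2 - 2*g + 2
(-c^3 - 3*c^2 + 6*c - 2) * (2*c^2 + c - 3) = -2*c^5 - 7*c^4 + 12*c^3 + 11*c^2 - 20*c + 6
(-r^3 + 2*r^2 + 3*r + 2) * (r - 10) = -r^4 + 12*r^3 - 17*r^2 - 28*r - 20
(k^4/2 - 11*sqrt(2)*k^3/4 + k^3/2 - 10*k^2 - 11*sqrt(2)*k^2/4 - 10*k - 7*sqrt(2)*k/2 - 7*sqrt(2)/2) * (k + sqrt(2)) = k^5/2 - 9*sqrt(2)*k^4/4 + k^4/2 - 31*k^3/2 - 9*sqrt(2)*k^3/4 - 27*sqrt(2)*k^2/2 - 31*k^2/2 - 27*sqrt(2)*k/2 - 7*k - 7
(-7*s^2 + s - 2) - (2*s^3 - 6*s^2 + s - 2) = -2*s^3 - s^2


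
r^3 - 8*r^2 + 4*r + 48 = (r - 6)*(r - 4)*(r + 2)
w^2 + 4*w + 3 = (w + 1)*(w + 3)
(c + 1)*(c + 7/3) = c^2 + 10*c/3 + 7/3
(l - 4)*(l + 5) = l^2 + l - 20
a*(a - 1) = a^2 - a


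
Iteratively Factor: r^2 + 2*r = (r)*(r + 2)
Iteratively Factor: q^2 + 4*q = (q + 4)*(q)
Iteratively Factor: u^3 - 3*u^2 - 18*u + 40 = (u + 4)*(u^2 - 7*u + 10) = (u - 2)*(u + 4)*(u - 5)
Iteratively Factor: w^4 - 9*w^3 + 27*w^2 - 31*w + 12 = (w - 1)*(w^3 - 8*w^2 + 19*w - 12) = (w - 4)*(w - 1)*(w^2 - 4*w + 3) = (w - 4)*(w - 3)*(w - 1)*(w - 1)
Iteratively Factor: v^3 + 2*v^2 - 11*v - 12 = (v + 1)*(v^2 + v - 12) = (v + 1)*(v + 4)*(v - 3)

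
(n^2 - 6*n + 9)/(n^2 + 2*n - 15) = (n - 3)/(n + 5)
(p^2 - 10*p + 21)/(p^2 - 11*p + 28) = (p - 3)/(p - 4)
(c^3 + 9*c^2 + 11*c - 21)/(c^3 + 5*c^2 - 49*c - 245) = (c^2 + 2*c - 3)/(c^2 - 2*c - 35)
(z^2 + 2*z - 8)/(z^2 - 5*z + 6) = (z + 4)/(z - 3)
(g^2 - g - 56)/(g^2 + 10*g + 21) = (g - 8)/(g + 3)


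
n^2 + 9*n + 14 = (n + 2)*(n + 7)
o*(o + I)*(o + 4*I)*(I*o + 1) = I*o^4 - 4*o^3 + I*o^2 - 4*o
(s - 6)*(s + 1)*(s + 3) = s^3 - 2*s^2 - 21*s - 18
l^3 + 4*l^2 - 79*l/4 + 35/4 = (l - 5/2)*(l - 1/2)*(l + 7)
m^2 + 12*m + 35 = (m + 5)*(m + 7)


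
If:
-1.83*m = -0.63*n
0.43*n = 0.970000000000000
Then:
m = 0.78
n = 2.26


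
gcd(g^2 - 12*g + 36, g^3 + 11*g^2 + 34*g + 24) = 1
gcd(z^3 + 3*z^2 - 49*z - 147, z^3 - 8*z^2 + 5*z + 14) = z - 7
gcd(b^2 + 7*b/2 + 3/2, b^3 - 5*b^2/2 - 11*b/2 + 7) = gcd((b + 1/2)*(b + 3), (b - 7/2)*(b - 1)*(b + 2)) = 1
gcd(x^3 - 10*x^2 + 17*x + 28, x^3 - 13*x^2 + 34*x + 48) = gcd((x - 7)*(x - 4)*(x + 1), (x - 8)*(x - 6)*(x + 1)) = x + 1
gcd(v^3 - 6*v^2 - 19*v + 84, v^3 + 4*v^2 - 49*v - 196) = v^2 - 3*v - 28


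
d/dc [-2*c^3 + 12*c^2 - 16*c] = -6*c^2 + 24*c - 16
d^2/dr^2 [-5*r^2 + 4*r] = -10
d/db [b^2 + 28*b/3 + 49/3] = 2*b + 28/3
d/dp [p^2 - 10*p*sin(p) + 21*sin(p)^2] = -10*p*cos(p) + 2*p - 10*sin(p) + 21*sin(2*p)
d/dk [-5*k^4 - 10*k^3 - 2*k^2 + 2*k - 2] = -20*k^3 - 30*k^2 - 4*k + 2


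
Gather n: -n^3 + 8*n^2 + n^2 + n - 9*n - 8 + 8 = -n^3 + 9*n^2 - 8*n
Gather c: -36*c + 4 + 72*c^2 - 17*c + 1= 72*c^2 - 53*c + 5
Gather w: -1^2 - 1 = -2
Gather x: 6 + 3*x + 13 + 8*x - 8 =11*x + 11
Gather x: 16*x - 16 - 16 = 16*x - 32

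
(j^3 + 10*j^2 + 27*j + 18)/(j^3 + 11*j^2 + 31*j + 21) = (j + 6)/(j + 7)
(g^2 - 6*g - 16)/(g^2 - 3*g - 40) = (g + 2)/(g + 5)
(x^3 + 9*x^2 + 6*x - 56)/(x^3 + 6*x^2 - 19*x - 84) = (x^2 + 2*x - 8)/(x^2 - x - 12)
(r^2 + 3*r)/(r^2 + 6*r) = (r + 3)/(r + 6)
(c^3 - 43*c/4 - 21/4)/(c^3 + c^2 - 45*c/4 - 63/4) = (2*c + 1)/(2*c + 3)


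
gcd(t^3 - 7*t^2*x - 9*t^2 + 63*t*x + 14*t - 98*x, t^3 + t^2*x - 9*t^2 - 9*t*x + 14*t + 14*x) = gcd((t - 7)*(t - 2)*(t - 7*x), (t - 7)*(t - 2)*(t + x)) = t^2 - 9*t + 14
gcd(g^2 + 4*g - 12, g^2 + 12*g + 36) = g + 6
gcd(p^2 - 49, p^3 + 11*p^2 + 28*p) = p + 7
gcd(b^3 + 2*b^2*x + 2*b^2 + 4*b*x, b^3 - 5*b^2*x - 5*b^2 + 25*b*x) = b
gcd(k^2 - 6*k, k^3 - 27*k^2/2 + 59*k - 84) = k - 6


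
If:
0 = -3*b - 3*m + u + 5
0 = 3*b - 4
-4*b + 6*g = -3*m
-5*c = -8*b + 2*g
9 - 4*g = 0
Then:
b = 4/3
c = 37/30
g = 9/4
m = -49/18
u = -55/6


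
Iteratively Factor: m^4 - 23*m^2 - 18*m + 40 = (m + 4)*(m^3 - 4*m^2 - 7*m + 10) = (m - 1)*(m + 4)*(m^2 - 3*m - 10) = (m - 5)*(m - 1)*(m + 4)*(m + 2)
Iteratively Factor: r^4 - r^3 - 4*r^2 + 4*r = (r - 2)*(r^3 + r^2 - 2*r) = r*(r - 2)*(r^2 + r - 2) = r*(r - 2)*(r - 1)*(r + 2)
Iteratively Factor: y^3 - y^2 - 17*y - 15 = (y - 5)*(y^2 + 4*y + 3) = (y - 5)*(y + 1)*(y + 3)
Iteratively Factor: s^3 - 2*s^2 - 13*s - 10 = (s - 5)*(s^2 + 3*s + 2) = (s - 5)*(s + 1)*(s + 2)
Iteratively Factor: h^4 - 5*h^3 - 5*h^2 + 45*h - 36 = (h - 4)*(h^3 - h^2 - 9*h + 9) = (h - 4)*(h - 3)*(h^2 + 2*h - 3) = (h - 4)*(h - 3)*(h - 1)*(h + 3)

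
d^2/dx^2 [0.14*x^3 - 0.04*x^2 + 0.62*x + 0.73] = 0.84*x - 0.08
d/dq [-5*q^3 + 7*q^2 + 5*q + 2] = -15*q^2 + 14*q + 5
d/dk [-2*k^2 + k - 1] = 1 - 4*k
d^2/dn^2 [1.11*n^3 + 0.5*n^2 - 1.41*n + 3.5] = 6.66*n + 1.0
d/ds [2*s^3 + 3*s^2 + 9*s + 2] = 6*s^2 + 6*s + 9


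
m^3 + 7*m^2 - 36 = (m - 2)*(m + 3)*(m + 6)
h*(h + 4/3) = h^2 + 4*h/3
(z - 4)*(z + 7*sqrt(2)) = z^2 - 4*z + 7*sqrt(2)*z - 28*sqrt(2)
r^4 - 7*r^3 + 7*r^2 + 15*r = r*(r - 5)*(r - 3)*(r + 1)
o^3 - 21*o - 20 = (o - 5)*(o + 1)*(o + 4)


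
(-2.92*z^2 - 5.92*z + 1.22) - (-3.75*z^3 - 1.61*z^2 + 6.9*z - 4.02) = 3.75*z^3 - 1.31*z^2 - 12.82*z + 5.24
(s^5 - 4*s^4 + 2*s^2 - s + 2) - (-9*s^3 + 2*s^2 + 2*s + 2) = s^5 - 4*s^4 + 9*s^3 - 3*s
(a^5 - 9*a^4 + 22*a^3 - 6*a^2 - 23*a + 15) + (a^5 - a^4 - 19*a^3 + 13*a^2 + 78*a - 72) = 2*a^5 - 10*a^4 + 3*a^3 + 7*a^2 + 55*a - 57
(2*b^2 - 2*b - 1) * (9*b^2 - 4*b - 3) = 18*b^4 - 26*b^3 - 7*b^2 + 10*b + 3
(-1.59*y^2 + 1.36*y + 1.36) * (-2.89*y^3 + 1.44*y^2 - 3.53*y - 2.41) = 4.5951*y^5 - 6.22*y^4 + 3.6407*y^3 + 0.989500000000001*y^2 - 8.0784*y - 3.2776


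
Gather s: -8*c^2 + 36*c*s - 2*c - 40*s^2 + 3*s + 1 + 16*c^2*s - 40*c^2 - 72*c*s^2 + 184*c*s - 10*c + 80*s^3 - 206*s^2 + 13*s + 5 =-48*c^2 - 12*c + 80*s^3 + s^2*(-72*c - 246) + s*(16*c^2 + 220*c + 16) + 6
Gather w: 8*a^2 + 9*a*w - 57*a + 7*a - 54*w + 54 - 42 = 8*a^2 - 50*a + w*(9*a - 54) + 12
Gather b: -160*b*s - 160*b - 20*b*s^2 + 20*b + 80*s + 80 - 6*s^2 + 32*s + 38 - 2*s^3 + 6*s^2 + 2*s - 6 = b*(-20*s^2 - 160*s - 140) - 2*s^3 + 114*s + 112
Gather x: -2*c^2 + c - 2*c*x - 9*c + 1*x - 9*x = -2*c^2 - 8*c + x*(-2*c - 8)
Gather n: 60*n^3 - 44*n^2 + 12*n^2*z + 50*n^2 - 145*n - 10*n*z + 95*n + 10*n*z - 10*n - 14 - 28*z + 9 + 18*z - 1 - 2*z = 60*n^3 + n^2*(12*z + 6) - 60*n - 12*z - 6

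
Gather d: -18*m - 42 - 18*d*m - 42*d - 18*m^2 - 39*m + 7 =d*(-18*m - 42) - 18*m^2 - 57*m - 35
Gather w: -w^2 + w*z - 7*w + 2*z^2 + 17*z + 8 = -w^2 + w*(z - 7) + 2*z^2 + 17*z + 8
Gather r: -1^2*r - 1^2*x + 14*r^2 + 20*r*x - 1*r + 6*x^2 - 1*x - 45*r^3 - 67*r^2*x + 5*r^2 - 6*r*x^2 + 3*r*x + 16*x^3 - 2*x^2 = -45*r^3 + r^2*(19 - 67*x) + r*(-6*x^2 + 23*x - 2) + 16*x^3 + 4*x^2 - 2*x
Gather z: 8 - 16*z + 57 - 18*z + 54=119 - 34*z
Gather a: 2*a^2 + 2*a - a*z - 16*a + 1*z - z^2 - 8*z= 2*a^2 + a*(-z - 14) - z^2 - 7*z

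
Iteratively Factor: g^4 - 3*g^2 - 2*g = (g + 1)*(g^3 - g^2 - 2*g) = (g + 1)^2*(g^2 - 2*g) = (g - 2)*(g + 1)^2*(g)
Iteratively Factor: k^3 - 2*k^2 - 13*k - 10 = (k + 2)*(k^2 - 4*k - 5) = (k - 5)*(k + 2)*(k + 1)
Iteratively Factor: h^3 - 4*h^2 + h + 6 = (h - 2)*(h^2 - 2*h - 3) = (h - 2)*(h + 1)*(h - 3)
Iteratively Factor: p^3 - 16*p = (p)*(p^2 - 16) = p*(p - 4)*(p + 4)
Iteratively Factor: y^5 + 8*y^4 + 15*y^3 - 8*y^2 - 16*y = (y + 1)*(y^4 + 7*y^3 + 8*y^2 - 16*y) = (y - 1)*(y + 1)*(y^3 + 8*y^2 + 16*y) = (y - 1)*(y + 1)*(y + 4)*(y^2 + 4*y) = (y - 1)*(y + 1)*(y + 4)^2*(y)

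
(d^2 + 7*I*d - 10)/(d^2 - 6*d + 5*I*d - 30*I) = (d + 2*I)/(d - 6)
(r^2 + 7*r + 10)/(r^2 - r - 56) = (r^2 + 7*r + 10)/(r^2 - r - 56)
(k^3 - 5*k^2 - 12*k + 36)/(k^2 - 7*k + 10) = (k^2 - 3*k - 18)/(k - 5)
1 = 1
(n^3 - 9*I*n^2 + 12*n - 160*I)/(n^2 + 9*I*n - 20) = (n^2 - 13*I*n - 40)/(n + 5*I)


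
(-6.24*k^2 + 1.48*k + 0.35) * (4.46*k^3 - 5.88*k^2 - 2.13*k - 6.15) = -27.8304*k^5 + 43.292*k^4 + 6.1498*k^3 + 33.1656*k^2 - 9.8475*k - 2.1525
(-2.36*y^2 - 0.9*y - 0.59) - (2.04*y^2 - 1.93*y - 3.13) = -4.4*y^2 + 1.03*y + 2.54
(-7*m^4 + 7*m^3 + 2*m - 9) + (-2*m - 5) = -7*m^4 + 7*m^3 - 14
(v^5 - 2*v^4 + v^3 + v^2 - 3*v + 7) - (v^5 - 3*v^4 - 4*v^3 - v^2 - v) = v^4 + 5*v^3 + 2*v^2 - 2*v + 7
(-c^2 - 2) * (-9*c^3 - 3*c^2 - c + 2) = 9*c^5 + 3*c^4 + 19*c^3 + 4*c^2 + 2*c - 4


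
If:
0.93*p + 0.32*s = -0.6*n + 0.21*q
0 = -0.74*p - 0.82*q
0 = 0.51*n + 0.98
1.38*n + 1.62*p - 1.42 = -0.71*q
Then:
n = -1.92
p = 4.16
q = -3.75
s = -10.94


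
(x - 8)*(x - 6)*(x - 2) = x^3 - 16*x^2 + 76*x - 96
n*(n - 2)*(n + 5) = n^3 + 3*n^2 - 10*n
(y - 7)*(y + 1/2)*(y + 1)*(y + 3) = y^4 - 5*y^3/2 - 53*y^2/2 - 67*y/2 - 21/2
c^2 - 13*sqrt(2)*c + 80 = (c - 8*sqrt(2))*(c - 5*sqrt(2))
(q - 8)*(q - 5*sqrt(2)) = q^2 - 8*q - 5*sqrt(2)*q + 40*sqrt(2)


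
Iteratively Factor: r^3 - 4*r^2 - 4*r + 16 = (r + 2)*(r^2 - 6*r + 8) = (r - 4)*(r + 2)*(r - 2)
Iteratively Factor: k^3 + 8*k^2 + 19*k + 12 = (k + 4)*(k^2 + 4*k + 3) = (k + 1)*(k + 4)*(k + 3)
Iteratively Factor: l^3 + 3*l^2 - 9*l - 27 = (l + 3)*(l^2 - 9) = (l + 3)^2*(l - 3)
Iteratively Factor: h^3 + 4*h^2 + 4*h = (h)*(h^2 + 4*h + 4) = h*(h + 2)*(h + 2)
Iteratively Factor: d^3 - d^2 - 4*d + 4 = (d - 2)*(d^2 + d - 2) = (d - 2)*(d - 1)*(d + 2)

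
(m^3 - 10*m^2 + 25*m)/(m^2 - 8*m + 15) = m*(m - 5)/(m - 3)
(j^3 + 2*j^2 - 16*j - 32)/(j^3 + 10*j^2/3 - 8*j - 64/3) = 3*(j - 4)/(3*j - 8)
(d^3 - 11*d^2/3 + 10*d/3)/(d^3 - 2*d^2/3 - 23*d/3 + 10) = d/(d + 3)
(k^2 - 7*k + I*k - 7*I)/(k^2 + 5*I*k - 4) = (k - 7)/(k + 4*I)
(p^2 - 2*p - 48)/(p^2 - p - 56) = (p + 6)/(p + 7)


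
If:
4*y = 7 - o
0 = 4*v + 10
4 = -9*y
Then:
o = 79/9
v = -5/2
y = -4/9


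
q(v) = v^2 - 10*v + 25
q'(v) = 2*v - 10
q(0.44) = 20.79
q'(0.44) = -9.12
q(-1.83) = 46.65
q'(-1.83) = -13.66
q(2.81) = 4.80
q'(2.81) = -4.38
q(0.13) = 23.72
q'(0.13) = -9.74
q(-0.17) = 26.73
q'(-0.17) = -10.34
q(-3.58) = 73.62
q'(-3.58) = -17.16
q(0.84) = 17.31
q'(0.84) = -8.32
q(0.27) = 22.37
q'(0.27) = -9.46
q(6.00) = 1.00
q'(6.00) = 2.00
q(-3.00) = 64.00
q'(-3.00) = -16.00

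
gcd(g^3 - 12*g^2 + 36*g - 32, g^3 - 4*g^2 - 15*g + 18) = 1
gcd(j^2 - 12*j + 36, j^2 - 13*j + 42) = j - 6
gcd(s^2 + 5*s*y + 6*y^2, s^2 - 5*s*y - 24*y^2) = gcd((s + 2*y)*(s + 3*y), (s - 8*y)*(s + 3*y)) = s + 3*y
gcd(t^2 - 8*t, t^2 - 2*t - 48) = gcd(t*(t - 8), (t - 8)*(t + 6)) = t - 8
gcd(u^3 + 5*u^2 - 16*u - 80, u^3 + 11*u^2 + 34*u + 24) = u + 4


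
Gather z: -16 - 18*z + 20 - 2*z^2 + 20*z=-2*z^2 + 2*z + 4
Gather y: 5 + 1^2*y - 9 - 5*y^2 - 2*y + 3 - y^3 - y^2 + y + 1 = -y^3 - 6*y^2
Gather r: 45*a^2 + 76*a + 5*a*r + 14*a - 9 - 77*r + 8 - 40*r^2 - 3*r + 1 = 45*a^2 + 90*a - 40*r^2 + r*(5*a - 80)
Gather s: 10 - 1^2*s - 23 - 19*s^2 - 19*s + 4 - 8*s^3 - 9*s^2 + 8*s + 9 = -8*s^3 - 28*s^2 - 12*s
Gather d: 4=4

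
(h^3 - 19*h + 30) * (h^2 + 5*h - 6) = h^5 + 5*h^4 - 25*h^3 - 65*h^2 + 264*h - 180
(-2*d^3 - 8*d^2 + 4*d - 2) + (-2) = -2*d^3 - 8*d^2 + 4*d - 4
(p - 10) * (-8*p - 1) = -8*p^2 + 79*p + 10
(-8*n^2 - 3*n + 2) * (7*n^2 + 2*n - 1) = -56*n^4 - 37*n^3 + 16*n^2 + 7*n - 2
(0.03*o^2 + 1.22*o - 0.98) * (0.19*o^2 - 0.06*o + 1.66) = 0.0057*o^4 + 0.23*o^3 - 0.2096*o^2 + 2.084*o - 1.6268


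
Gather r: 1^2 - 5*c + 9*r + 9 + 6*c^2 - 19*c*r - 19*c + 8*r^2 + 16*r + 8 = 6*c^2 - 24*c + 8*r^2 + r*(25 - 19*c) + 18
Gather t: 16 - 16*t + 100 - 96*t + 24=140 - 112*t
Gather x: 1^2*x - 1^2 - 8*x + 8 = 7 - 7*x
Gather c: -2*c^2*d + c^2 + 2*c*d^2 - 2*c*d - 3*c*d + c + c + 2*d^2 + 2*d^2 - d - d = c^2*(1 - 2*d) + c*(2*d^2 - 5*d + 2) + 4*d^2 - 2*d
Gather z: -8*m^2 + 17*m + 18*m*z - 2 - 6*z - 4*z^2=-8*m^2 + 17*m - 4*z^2 + z*(18*m - 6) - 2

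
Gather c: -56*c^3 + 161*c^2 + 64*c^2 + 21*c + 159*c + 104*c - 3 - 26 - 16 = -56*c^3 + 225*c^2 + 284*c - 45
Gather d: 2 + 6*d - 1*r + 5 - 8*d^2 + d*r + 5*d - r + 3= -8*d^2 + d*(r + 11) - 2*r + 10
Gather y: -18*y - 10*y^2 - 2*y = -10*y^2 - 20*y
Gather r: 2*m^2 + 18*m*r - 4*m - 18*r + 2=2*m^2 - 4*m + r*(18*m - 18) + 2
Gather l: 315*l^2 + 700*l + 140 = 315*l^2 + 700*l + 140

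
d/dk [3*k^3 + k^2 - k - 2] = 9*k^2 + 2*k - 1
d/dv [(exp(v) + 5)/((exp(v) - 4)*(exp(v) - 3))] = (-exp(2*v) - 10*exp(v) + 47)*exp(v)/(exp(4*v) - 14*exp(3*v) + 73*exp(2*v) - 168*exp(v) + 144)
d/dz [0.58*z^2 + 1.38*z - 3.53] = 1.16*z + 1.38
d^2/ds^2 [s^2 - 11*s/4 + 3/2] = 2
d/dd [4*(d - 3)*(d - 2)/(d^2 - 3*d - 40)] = 8*(d^2 - 46*d + 109)/(d^4 - 6*d^3 - 71*d^2 + 240*d + 1600)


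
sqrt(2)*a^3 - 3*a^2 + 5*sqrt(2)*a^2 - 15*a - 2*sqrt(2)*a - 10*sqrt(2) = (a + 5)*(a - 2*sqrt(2))*(sqrt(2)*a + 1)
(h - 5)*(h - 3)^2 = h^3 - 11*h^2 + 39*h - 45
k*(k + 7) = k^2 + 7*k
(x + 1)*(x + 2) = x^2 + 3*x + 2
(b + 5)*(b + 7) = b^2 + 12*b + 35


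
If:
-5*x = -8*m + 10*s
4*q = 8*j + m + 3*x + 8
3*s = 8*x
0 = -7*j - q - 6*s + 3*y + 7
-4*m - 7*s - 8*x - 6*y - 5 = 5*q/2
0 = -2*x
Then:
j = 0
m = 0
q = 2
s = 0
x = 0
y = -5/3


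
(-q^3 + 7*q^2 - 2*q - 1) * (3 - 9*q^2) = 9*q^5 - 63*q^4 + 15*q^3 + 30*q^2 - 6*q - 3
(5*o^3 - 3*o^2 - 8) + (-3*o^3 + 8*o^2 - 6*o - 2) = 2*o^3 + 5*o^2 - 6*o - 10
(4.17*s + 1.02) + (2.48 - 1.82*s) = 2.35*s + 3.5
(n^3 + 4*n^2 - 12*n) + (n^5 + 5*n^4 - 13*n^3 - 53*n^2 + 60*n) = n^5 + 5*n^4 - 12*n^3 - 49*n^2 + 48*n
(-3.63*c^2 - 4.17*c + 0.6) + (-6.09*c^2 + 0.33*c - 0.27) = -9.72*c^2 - 3.84*c + 0.33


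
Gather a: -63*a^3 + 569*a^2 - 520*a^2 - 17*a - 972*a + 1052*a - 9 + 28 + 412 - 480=-63*a^3 + 49*a^2 + 63*a - 49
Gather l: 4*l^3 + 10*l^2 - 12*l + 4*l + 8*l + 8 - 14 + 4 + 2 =4*l^3 + 10*l^2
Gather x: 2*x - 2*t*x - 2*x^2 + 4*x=-2*x^2 + x*(6 - 2*t)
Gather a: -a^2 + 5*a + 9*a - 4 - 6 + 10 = -a^2 + 14*a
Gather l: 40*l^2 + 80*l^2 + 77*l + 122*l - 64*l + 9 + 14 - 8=120*l^2 + 135*l + 15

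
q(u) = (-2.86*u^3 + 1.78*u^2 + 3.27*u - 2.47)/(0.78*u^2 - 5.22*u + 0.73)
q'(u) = (5.22 - 1.56*u)*(-2.86*u^3 + 1.78*u^2 + 3.27*u - 2.47)/(0.78*u^2 - 5.22*u + 0.73)^2 + (-8.58*u^2 + 3.56*u + 3.27)/(0.78*u^2 - 5.22*u + 0.73)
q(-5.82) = 10.47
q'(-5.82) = -2.75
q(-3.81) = 5.29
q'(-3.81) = -2.37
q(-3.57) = 4.73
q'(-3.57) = -2.31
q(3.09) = 7.51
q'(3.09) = 8.13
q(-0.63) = -0.72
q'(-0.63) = -1.58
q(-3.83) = 5.34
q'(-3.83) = -2.38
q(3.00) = 6.81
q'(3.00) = 7.53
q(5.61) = 108.10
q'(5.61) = 156.91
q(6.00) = 213.76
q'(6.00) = 465.82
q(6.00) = 213.76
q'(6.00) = 465.82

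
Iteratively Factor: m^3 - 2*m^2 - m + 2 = (m + 1)*(m^2 - 3*m + 2) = (m - 2)*(m + 1)*(m - 1)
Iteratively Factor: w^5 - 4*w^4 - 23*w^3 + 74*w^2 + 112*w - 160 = (w - 1)*(w^4 - 3*w^3 - 26*w^2 + 48*w + 160) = (w - 4)*(w - 1)*(w^3 + w^2 - 22*w - 40) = (w - 4)*(w - 1)*(w + 2)*(w^2 - w - 20) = (w - 5)*(w - 4)*(w - 1)*(w + 2)*(w + 4)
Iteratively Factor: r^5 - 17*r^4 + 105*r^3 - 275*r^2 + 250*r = (r)*(r^4 - 17*r^3 + 105*r^2 - 275*r + 250) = r*(r - 2)*(r^3 - 15*r^2 + 75*r - 125) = r*(r - 5)*(r - 2)*(r^2 - 10*r + 25) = r*(r - 5)^2*(r - 2)*(r - 5)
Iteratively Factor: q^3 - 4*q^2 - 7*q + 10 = (q - 5)*(q^2 + q - 2) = (q - 5)*(q + 2)*(q - 1)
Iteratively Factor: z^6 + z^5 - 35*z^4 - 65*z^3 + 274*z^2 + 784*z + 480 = (z + 4)*(z^5 - 3*z^4 - 23*z^3 + 27*z^2 + 166*z + 120) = (z - 4)*(z + 4)*(z^4 + z^3 - 19*z^2 - 49*z - 30) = (z - 4)*(z + 3)*(z + 4)*(z^3 - 2*z^2 - 13*z - 10) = (z - 5)*(z - 4)*(z + 3)*(z + 4)*(z^2 + 3*z + 2) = (z - 5)*(z - 4)*(z + 1)*(z + 3)*(z + 4)*(z + 2)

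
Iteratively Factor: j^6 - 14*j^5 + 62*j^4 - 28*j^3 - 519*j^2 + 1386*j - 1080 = (j - 5)*(j^5 - 9*j^4 + 17*j^3 + 57*j^2 - 234*j + 216) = (j - 5)*(j - 4)*(j^4 - 5*j^3 - 3*j^2 + 45*j - 54) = (j - 5)*(j - 4)*(j - 3)*(j^3 - 2*j^2 - 9*j + 18) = (j - 5)*(j - 4)*(j - 3)*(j + 3)*(j^2 - 5*j + 6) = (j - 5)*(j - 4)*(j - 3)*(j - 2)*(j + 3)*(j - 3)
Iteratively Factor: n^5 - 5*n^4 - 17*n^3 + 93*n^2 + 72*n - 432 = (n + 3)*(n^4 - 8*n^3 + 7*n^2 + 72*n - 144) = (n - 3)*(n + 3)*(n^3 - 5*n^2 - 8*n + 48) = (n - 4)*(n - 3)*(n + 3)*(n^2 - n - 12) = (n - 4)*(n - 3)*(n + 3)^2*(n - 4)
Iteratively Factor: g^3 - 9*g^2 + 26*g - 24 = (g - 2)*(g^2 - 7*g + 12) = (g - 3)*(g - 2)*(g - 4)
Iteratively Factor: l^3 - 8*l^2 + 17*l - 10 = (l - 5)*(l^2 - 3*l + 2) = (l - 5)*(l - 2)*(l - 1)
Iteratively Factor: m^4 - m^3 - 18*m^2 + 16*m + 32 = (m - 4)*(m^3 + 3*m^2 - 6*m - 8) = (m - 4)*(m + 4)*(m^2 - m - 2) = (m - 4)*(m + 1)*(m + 4)*(m - 2)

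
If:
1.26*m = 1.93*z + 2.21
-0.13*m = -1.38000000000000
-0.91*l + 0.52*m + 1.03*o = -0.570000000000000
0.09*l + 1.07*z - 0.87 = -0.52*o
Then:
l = -4.09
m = 10.62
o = -9.52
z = 5.79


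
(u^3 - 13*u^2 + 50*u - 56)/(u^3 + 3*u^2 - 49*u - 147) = (u^2 - 6*u + 8)/(u^2 + 10*u + 21)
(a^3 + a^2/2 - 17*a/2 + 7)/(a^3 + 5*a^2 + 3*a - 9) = (a^2 + 3*a/2 - 7)/(a^2 + 6*a + 9)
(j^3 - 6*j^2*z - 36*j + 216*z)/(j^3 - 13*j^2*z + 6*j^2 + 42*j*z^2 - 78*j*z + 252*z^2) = (6 - j)/(-j + 7*z)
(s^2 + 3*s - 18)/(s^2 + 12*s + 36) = (s - 3)/(s + 6)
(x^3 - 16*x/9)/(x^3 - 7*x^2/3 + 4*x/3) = (x + 4/3)/(x - 1)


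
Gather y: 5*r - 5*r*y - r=-5*r*y + 4*r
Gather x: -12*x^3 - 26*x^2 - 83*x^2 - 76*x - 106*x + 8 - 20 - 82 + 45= -12*x^3 - 109*x^2 - 182*x - 49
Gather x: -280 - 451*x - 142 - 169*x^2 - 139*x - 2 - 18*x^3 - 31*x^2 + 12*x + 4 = -18*x^3 - 200*x^2 - 578*x - 420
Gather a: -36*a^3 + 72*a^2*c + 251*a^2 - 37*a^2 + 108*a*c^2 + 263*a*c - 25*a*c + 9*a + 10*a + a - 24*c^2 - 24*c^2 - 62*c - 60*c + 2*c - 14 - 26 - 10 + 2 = -36*a^3 + a^2*(72*c + 214) + a*(108*c^2 + 238*c + 20) - 48*c^2 - 120*c - 48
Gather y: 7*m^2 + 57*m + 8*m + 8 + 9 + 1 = 7*m^2 + 65*m + 18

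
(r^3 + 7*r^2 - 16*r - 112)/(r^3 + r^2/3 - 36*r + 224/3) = 3*(r + 4)/(3*r - 8)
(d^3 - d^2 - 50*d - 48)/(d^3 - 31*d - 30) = (d^2 - 2*d - 48)/(d^2 - d - 30)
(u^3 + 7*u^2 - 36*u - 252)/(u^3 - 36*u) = (u + 7)/u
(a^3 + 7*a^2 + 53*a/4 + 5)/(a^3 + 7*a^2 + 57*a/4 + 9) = (4*a^2 + 12*a + 5)/(4*a^2 + 12*a + 9)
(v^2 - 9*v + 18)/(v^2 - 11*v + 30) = (v - 3)/(v - 5)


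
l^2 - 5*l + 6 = (l - 3)*(l - 2)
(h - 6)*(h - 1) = h^2 - 7*h + 6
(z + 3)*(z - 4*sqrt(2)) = z^2 - 4*sqrt(2)*z + 3*z - 12*sqrt(2)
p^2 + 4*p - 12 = (p - 2)*(p + 6)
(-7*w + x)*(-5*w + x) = 35*w^2 - 12*w*x + x^2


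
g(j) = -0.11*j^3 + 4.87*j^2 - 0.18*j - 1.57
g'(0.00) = -0.18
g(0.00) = -1.57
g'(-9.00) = -114.57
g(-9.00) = 474.71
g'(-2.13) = -22.42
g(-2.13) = 21.97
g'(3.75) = 31.70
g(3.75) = 60.44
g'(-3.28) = -35.68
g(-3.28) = 55.30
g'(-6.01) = -70.64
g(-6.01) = 199.30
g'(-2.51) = -26.71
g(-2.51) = 31.30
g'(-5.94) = -69.68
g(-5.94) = 194.38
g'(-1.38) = -14.25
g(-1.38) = 8.24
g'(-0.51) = -5.23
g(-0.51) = -0.20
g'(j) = -0.33*j^2 + 9.74*j - 0.18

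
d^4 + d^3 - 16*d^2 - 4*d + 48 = (d - 3)*(d - 2)*(d + 2)*(d + 4)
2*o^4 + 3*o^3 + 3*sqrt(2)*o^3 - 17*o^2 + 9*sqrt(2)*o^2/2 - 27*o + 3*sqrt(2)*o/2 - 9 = (o - 3*sqrt(2)/2)*(o + 3*sqrt(2))*(sqrt(2)*o + sqrt(2)/2)*(sqrt(2)*o + sqrt(2))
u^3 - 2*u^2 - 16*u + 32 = (u - 4)*(u - 2)*(u + 4)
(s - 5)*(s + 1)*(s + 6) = s^3 + 2*s^2 - 29*s - 30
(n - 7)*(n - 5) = n^2 - 12*n + 35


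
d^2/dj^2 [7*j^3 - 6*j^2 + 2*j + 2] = 42*j - 12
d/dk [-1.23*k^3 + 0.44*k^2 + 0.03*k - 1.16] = -3.69*k^2 + 0.88*k + 0.03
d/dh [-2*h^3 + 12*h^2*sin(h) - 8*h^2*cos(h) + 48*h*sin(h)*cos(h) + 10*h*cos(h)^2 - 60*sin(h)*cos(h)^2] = 8*h^2*sin(h) + 12*h^2*cos(h) - 6*h^2 + 24*h*sin(h) - 10*h*sin(2*h) - 16*h*cos(h) + 48*h*cos(2*h) + 24*sin(2*h) - 15*cos(h) + 5*cos(2*h) - 45*cos(3*h) + 5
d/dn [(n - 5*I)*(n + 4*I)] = 2*n - I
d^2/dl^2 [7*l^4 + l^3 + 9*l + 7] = 6*l*(14*l + 1)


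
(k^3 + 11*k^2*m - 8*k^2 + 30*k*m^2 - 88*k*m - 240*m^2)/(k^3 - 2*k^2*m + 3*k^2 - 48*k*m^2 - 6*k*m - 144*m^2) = (k^2 + 5*k*m - 8*k - 40*m)/(k^2 - 8*k*m + 3*k - 24*m)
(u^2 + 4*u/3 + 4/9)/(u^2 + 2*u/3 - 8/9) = (9*u^2 + 12*u + 4)/(9*u^2 + 6*u - 8)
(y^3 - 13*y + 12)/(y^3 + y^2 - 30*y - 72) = (y^2 - 4*y + 3)/(y^2 - 3*y - 18)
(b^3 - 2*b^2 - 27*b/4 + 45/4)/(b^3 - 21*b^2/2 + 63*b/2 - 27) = (b + 5/2)/(b - 6)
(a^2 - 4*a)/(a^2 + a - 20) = a/(a + 5)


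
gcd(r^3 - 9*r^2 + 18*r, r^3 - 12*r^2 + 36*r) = r^2 - 6*r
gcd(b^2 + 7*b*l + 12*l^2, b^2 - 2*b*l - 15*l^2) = b + 3*l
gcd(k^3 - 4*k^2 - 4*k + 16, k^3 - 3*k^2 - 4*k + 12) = k^2 - 4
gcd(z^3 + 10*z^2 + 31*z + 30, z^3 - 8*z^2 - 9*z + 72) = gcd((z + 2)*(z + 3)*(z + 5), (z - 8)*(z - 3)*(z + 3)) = z + 3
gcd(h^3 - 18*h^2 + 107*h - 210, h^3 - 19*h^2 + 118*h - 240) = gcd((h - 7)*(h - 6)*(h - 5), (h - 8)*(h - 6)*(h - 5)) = h^2 - 11*h + 30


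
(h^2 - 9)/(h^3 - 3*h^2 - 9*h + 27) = 1/(h - 3)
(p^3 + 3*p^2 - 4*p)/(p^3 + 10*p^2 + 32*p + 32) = p*(p - 1)/(p^2 + 6*p + 8)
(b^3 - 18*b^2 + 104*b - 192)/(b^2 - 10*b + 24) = b - 8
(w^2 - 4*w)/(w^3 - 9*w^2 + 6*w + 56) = w/(w^2 - 5*w - 14)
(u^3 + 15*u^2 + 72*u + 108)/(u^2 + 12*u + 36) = u + 3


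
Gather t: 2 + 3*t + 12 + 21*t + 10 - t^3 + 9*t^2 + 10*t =-t^3 + 9*t^2 + 34*t + 24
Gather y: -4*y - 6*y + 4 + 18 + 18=40 - 10*y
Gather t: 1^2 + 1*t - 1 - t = 0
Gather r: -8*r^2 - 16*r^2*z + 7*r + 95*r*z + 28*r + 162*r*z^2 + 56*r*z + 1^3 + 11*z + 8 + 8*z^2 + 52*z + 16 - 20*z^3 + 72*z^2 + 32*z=r^2*(-16*z - 8) + r*(162*z^2 + 151*z + 35) - 20*z^3 + 80*z^2 + 95*z + 25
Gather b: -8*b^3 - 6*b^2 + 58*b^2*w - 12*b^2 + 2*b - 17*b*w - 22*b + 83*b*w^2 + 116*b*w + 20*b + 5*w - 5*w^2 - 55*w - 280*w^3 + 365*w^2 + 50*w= -8*b^3 + b^2*(58*w - 18) + b*(83*w^2 + 99*w) - 280*w^3 + 360*w^2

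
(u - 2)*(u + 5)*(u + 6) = u^3 + 9*u^2 + 8*u - 60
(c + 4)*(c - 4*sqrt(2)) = c^2 - 4*sqrt(2)*c + 4*c - 16*sqrt(2)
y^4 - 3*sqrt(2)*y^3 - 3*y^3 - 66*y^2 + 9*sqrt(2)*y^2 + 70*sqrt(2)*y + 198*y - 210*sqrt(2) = (y - 3)*(y - 7*sqrt(2))*(y - sqrt(2))*(y + 5*sqrt(2))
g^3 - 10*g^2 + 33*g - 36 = (g - 4)*(g - 3)^2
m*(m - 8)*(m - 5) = m^3 - 13*m^2 + 40*m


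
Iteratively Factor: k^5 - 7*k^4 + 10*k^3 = (k - 2)*(k^4 - 5*k^3) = k*(k - 2)*(k^3 - 5*k^2) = k*(k - 5)*(k - 2)*(k^2) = k^2*(k - 5)*(k - 2)*(k)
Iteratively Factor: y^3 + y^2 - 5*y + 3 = (y - 1)*(y^2 + 2*y - 3) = (y - 1)^2*(y + 3)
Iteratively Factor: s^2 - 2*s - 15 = (s + 3)*(s - 5)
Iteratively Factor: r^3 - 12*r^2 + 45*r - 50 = (r - 5)*(r^2 - 7*r + 10) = (r - 5)^2*(r - 2)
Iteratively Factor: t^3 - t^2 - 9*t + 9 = (t + 3)*(t^2 - 4*t + 3) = (t - 1)*(t + 3)*(t - 3)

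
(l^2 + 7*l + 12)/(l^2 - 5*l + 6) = (l^2 + 7*l + 12)/(l^2 - 5*l + 6)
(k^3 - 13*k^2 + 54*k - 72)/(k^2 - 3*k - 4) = (k^2 - 9*k + 18)/(k + 1)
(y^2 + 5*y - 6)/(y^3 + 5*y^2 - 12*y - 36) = (y - 1)/(y^2 - y - 6)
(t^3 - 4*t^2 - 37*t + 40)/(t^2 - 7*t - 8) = (t^2 + 4*t - 5)/(t + 1)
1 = 1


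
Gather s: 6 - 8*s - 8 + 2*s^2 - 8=2*s^2 - 8*s - 10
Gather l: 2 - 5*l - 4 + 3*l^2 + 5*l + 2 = 3*l^2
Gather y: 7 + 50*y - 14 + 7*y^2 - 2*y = 7*y^2 + 48*y - 7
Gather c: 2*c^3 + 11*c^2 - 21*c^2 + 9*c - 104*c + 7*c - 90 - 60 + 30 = 2*c^3 - 10*c^2 - 88*c - 120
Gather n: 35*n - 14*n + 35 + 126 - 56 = 21*n + 105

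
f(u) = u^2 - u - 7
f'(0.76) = 0.52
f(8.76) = 60.98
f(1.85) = -5.43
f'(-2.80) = -6.60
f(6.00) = 23.00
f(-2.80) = 3.64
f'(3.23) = 5.46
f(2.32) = -3.94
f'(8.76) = 16.52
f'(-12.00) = -25.00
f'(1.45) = 1.90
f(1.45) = -6.35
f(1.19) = -6.77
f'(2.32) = 3.64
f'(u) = 2*u - 1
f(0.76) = -7.18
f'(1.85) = 2.70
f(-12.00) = 149.00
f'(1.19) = 1.38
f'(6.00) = 11.00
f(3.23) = 0.20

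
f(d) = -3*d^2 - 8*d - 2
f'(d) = -6*d - 8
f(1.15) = -15.17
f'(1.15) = -14.90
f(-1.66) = 3.01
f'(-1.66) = 1.96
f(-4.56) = -27.90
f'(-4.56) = 19.36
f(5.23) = -125.90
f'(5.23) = -39.38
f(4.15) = -86.87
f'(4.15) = -32.90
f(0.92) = -11.90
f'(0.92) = -13.52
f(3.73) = -73.58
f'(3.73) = -30.38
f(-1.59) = 3.14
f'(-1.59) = 1.54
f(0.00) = -2.00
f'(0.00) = -8.00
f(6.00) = -158.00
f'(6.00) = -44.00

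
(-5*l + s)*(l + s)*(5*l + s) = -25*l^3 - 25*l^2*s + l*s^2 + s^3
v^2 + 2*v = v*(v + 2)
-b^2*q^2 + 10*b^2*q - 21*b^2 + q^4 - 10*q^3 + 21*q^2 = (-b + q)*(b + q)*(q - 7)*(q - 3)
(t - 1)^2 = t^2 - 2*t + 1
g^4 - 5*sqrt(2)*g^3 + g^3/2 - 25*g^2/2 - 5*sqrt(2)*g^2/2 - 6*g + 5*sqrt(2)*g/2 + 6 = (g - 1/2)*(g + 1)*(g - 6*sqrt(2))*(g + sqrt(2))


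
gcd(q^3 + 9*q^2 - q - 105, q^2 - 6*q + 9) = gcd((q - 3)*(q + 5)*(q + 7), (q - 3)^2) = q - 3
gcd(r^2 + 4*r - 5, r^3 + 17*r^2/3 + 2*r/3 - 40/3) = r + 5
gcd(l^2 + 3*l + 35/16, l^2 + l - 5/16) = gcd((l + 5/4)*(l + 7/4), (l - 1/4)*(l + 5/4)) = l + 5/4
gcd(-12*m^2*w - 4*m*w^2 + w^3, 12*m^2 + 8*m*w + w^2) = 2*m + w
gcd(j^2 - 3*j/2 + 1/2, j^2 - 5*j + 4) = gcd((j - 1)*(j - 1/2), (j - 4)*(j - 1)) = j - 1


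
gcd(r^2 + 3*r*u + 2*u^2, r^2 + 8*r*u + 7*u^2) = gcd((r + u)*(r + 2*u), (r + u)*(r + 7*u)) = r + u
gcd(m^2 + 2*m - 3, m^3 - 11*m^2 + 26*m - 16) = m - 1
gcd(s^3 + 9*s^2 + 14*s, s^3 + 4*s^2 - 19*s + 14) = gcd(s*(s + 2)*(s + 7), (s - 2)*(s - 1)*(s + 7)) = s + 7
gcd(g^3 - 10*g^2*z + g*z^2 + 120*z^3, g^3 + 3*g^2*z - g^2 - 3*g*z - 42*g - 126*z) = g + 3*z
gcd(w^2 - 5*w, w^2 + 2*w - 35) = w - 5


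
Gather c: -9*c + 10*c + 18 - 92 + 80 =c + 6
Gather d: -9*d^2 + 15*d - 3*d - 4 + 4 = -9*d^2 + 12*d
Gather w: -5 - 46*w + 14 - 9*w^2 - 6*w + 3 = -9*w^2 - 52*w + 12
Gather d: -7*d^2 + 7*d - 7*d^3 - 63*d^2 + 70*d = -7*d^3 - 70*d^2 + 77*d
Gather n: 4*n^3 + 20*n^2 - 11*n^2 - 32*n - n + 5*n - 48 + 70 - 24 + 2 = 4*n^3 + 9*n^2 - 28*n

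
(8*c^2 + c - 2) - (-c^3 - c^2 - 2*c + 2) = c^3 + 9*c^2 + 3*c - 4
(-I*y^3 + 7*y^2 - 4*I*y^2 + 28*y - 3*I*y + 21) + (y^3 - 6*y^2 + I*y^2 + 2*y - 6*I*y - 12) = y^3 - I*y^3 + y^2 - 3*I*y^2 + 30*y - 9*I*y + 9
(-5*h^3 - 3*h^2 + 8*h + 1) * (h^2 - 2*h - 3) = -5*h^5 + 7*h^4 + 29*h^3 - 6*h^2 - 26*h - 3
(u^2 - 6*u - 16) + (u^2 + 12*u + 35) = 2*u^2 + 6*u + 19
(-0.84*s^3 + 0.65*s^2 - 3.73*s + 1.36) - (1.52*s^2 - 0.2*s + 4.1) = -0.84*s^3 - 0.87*s^2 - 3.53*s - 2.74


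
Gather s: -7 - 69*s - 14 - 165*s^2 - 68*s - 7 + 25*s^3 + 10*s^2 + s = 25*s^3 - 155*s^2 - 136*s - 28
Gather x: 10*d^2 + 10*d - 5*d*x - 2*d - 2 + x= 10*d^2 + 8*d + x*(1 - 5*d) - 2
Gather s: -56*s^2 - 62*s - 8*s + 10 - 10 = -56*s^2 - 70*s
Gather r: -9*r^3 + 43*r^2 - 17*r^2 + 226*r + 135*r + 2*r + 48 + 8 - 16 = -9*r^3 + 26*r^2 + 363*r + 40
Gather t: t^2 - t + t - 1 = t^2 - 1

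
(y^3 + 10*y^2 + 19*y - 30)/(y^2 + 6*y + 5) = (y^2 + 5*y - 6)/(y + 1)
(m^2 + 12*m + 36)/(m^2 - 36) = (m + 6)/(m - 6)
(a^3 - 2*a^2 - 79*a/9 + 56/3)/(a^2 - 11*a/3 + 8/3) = (a^2 + 2*a/3 - 7)/(a - 1)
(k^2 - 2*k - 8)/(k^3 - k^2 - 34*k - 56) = (k - 4)/(k^2 - 3*k - 28)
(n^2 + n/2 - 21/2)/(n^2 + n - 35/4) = 2*(n - 3)/(2*n - 5)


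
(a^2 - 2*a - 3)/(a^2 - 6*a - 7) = (a - 3)/(a - 7)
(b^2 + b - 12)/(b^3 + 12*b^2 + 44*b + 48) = (b - 3)/(b^2 + 8*b + 12)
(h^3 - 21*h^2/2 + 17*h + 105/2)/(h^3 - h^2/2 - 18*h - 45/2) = (h - 7)/(h + 3)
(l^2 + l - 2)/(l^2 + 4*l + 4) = (l - 1)/(l + 2)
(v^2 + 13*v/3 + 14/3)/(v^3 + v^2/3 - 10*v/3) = (3*v + 7)/(v*(3*v - 5))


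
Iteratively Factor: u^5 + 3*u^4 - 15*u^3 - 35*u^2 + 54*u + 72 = (u - 2)*(u^4 + 5*u^3 - 5*u^2 - 45*u - 36) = (u - 2)*(u + 1)*(u^3 + 4*u^2 - 9*u - 36) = (u - 2)*(u + 1)*(u + 3)*(u^2 + u - 12) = (u - 2)*(u + 1)*(u + 3)*(u + 4)*(u - 3)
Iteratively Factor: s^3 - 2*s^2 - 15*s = (s)*(s^2 - 2*s - 15) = s*(s - 5)*(s + 3)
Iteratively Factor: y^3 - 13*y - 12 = (y + 3)*(y^2 - 3*y - 4) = (y + 1)*(y + 3)*(y - 4)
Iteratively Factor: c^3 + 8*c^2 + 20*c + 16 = (c + 2)*(c^2 + 6*c + 8) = (c + 2)*(c + 4)*(c + 2)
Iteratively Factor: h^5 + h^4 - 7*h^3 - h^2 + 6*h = (h - 2)*(h^4 + 3*h^3 - h^2 - 3*h) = (h - 2)*(h - 1)*(h^3 + 4*h^2 + 3*h) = (h - 2)*(h - 1)*(h + 1)*(h^2 + 3*h) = (h - 2)*(h - 1)*(h + 1)*(h + 3)*(h)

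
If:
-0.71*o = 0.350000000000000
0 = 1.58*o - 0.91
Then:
No Solution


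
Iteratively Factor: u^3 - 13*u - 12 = (u + 3)*(u^2 - 3*u - 4) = (u - 4)*(u + 3)*(u + 1)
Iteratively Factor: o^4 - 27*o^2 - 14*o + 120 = (o + 3)*(o^3 - 3*o^2 - 18*o + 40) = (o - 5)*(o + 3)*(o^2 + 2*o - 8) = (o - 5)*(o - 2)*(o + 3)*(o + 4)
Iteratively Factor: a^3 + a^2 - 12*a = (a - 3)*(a^2 + 4*a) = a*(a - 3)*(a + 4)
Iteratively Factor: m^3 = (m)*(m^2) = m^2*(m)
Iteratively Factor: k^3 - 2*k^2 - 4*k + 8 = (k - 2)*(k^2 - 4) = (k - 2)*(k + 2)*(k - 2)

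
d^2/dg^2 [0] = 0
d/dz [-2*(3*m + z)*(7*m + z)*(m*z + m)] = 2*m*(-21*m^2 - 20*m*z - 10*m - 3*z^2 - 2*z)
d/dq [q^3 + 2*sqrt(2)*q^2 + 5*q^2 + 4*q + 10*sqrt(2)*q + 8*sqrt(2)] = 3*q^2 + 4*sqrt(2)*q + 10*q + 4 + 10*sqrt(2)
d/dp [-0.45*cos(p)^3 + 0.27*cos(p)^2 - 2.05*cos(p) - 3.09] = (1.35*cos(p)^2 - 0.54*cos(p) + 2.05)*sin(p)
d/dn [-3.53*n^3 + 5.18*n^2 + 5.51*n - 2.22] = -10.59*n^2 + 10.36*n + 5.51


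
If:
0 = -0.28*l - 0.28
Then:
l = -1.00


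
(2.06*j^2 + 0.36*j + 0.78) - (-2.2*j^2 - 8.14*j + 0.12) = 4.26*j^2 + 8.5*j + 0.66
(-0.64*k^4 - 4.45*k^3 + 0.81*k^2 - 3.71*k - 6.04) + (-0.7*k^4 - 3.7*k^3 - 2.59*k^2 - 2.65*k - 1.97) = -1.34*k^4 - 8.15*k^3 - 1.78*k^2 - 6.36*k - 8.01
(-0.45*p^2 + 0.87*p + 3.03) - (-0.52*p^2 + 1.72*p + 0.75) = 0.07*p^2 - 0.85*p + 2.28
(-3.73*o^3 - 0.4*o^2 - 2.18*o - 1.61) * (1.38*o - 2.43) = -5.1474*o^4 + 8.5119*o^3 - 2.0364*o^2 + 3.0756*o + 3.9123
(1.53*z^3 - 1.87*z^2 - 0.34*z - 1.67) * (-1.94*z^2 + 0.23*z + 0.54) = -2.9682*z^5 + 3.9797*z^4 + 1.0557*z^3 + 2.1518*z^2 - 0.5677*z - 0.9018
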